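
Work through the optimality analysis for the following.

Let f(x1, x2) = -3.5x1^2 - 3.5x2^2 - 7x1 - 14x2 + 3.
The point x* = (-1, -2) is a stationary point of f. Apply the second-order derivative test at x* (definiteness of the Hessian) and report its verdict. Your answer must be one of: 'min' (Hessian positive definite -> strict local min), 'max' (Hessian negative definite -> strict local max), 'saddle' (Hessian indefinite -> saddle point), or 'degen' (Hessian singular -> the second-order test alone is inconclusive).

Compute the Hessian H = grad^2 f:
  H = [[-7, 0], [0, -7]]
Verify stationarity: grad f(x*) = H x* + g = (0, 0).
Eigenvalues of H: -7, -7.
Both eigenvalues < 0, so H is negative definite -> x* is a strict local max.

max


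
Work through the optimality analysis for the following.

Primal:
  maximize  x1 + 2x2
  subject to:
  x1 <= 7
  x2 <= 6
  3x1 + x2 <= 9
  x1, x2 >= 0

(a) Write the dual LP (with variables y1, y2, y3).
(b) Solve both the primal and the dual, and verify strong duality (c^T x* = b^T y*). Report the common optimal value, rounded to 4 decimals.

The standard primal-dual pair for 'max c^T x s.t. A x <= b, x >= 0' is:
  Dual:  min b^T y  s.t.  A^T y >= c,  y >= 0.

So the dual LP is:
  minimize  7y1 + 6y2 + 9y3
  subject to:
    y1 + 3y3 >= 1
    y2 + y3 >= 2
    y1, y2, y3 >= 0

Solving the primal: x* = (1, 6).
  primal value c^T x* = 13.
Solving the dual: y* = (0, 1.6667, 0.3333).
  dual value b^T y* = 13.
Strong duality: c^T x* = b^T y*. Confirmed.

13


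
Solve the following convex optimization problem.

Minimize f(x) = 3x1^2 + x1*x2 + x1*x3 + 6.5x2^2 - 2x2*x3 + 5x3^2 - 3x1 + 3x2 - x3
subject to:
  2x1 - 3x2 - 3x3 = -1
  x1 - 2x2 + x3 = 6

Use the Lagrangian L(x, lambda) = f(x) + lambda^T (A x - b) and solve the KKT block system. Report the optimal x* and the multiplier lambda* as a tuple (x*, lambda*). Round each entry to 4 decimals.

Form the Lagrangian:
  L(x, lambda) = (1/2) x^T Q x + c^T x + lambda^T (A x - b)
Stationarity (grad_x L = 0): Q x + c + A^T lambda = 0.
Primal feasibility: A x = b.

This gives the KKT block system:
  [ Q   A^T ] [ x     ]   [-c ]
  [ A    0  ] [ lambda ] = [ b ]

Solving the linear system:
  x*      = (1.2772, -1.1793, 2.3641)
  lambda* = (4.0858, -14.0198)
  f(x*)   = 39.2354

x* = (1.2772, -1.1793, 2.3641), lambda* = (4.0858, -14.0198)


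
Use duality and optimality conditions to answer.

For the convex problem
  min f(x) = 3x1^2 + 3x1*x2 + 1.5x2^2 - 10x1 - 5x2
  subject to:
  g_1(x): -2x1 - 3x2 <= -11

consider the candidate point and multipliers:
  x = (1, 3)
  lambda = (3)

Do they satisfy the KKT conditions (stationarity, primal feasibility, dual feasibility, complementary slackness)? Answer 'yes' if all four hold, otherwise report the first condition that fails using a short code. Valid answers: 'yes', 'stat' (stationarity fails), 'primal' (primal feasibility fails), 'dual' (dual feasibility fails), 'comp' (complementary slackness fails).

Gradient of f: grad f(x) = Q x + c = (5, 7)
Constraint values g_i(x) = a_i^T x - b_i:
  g_1((1, 3)) = 0
Stationarity residual: grad f(x) + sum_i lambda_i a_i = (-1, -2)
  -> stationarity FAILS
Primal feasibility (all g_i <= 0): OK
Dual feasibility (all lambda_i >= 0): OK
Complementary slackness (lambda_i * g_i(x) = 0 for all i): OK

Verdict: the first failing condition is stationarity -> stat.

stat


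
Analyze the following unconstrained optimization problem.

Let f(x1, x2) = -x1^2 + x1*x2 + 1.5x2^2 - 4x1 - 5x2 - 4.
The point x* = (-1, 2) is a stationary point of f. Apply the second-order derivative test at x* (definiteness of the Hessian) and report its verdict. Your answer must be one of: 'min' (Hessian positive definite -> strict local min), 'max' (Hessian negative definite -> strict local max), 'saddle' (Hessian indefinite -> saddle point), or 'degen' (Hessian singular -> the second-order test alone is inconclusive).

Compute the Hessian H = grad^2 f:
  H = [[-2, 1], [1, 3]]
Verify stationarity: grad f(x*) = H x* + g = (0, 0).
Eigenvalues of H: -2.1926, 3.1926.
Eigenvalues have mixed signs, so H is indefinite -> x* is a saddle point.

saddle


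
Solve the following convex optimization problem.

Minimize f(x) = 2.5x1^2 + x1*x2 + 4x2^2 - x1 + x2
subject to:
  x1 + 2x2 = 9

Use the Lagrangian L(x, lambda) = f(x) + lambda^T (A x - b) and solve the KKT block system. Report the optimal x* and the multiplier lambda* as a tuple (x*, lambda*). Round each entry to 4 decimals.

Form the Lagrangian:
  L(x, lambda) = (1/2) x^T Q x + c^T x + lambda^T (A x - b)
Stationarity (grad_x L = 0): Q x + c + A^T lambda = 0.
Primal feasibility: A x = b.

This gives the KKT block system:
  [ Q   A^T ] [ x     ]   [-c ]
  [ A    0  ] [ lambda ] = [ b ]

Solving the linear system:
  x*      = (2.5, 3.25)
  lambda* = (-14.75)
  f(x*)   = 66.75

x* = (2.5, 3.25), lambda* = (-14.75)


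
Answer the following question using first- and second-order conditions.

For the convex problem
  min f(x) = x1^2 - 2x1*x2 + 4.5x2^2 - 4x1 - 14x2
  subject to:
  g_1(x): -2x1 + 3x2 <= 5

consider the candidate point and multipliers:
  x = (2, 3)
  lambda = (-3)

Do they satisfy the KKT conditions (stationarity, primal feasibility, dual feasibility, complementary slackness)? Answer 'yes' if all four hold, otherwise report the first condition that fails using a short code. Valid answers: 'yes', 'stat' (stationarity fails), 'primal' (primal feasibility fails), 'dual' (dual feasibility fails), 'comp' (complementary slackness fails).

Gradient of f: grad f(x) = Q x + c = (-6, 9)
Constraint values g_i(x) = a_i^T x - b_i:
  g_1((2, 3)) = 0
Stationarity residual: grad f(x) + sum_i lambda_i a_i = (0, 0)
  -> stationarity OK
Primal feasibility (all g_i <= 0): OK
Dual feasibility (all lambda_i >= 0): FAILS
Complementary slackness (lambda_i * g_i(x) = 0 for all i): OK

Verdict: the first failing condition is dual_feasibility -> dual.

dual


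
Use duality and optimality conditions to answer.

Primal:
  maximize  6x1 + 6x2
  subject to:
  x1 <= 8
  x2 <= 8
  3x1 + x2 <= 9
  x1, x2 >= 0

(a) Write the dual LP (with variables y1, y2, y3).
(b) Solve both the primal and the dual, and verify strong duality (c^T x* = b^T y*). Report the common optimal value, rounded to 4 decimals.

The standard primal-dual pair for 'max c^T x s.t. A x <= b, x >= 0' is:
  Dual:  min b^T y  s.t.  A^T y >= c,  y >= 0.

So the dual LP is:
  minimize  8y1 + 8y2 + 9y3
  subject to:
    y1 + 3y3 >= 6
    y2 + y3 >= 6
    y1, y2, y3 >= 0

Solving the primal: x* = (0.3333, 8).
  primal value c^T x* = 50.
Solving the dual: y* = (0, 4, 2).
  dual value b^T y* = 50.
Strong duality: c^T x* = b^T y*. Confirmed.

50


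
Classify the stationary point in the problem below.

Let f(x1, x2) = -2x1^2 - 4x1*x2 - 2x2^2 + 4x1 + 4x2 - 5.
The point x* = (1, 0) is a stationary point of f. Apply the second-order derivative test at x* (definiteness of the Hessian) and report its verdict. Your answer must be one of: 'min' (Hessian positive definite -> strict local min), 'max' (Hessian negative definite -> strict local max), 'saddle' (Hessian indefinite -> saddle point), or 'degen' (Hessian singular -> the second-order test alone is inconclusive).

Compute the Hessian H = grad^2 f:
  H = [[-4, -4], [-4, -4]]
Verify stationarity: grad f(x*) = H x* + g = (0, 0).
Eigenvalues of H: -8, 0.
H has a zero eigenvalue (singular; negative semidefinite but not definite), so H is neither positive definite, negative definite, nor indefinite. The second-order test alone is inconclusive -> degen.
(Indeed, f is constant along the null direction of H through x*, so x* is not a strict local extremum.)

degen


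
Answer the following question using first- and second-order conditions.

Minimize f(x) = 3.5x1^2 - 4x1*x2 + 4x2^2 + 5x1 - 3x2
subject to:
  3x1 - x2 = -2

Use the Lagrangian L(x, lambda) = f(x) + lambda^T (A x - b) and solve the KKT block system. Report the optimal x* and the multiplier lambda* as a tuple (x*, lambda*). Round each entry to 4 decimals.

Form the Lagrangian:
  L(x, lambda) = (1/2) x^T Q x + c^T x + lambda^T (A x - b)
Stationarity (grad_x L = 0): Q x + c + A^T lambda = 0.
Primal feasibility: A x = b.

This gives the KKT block system:
  [ Q   A^T ] [ x     ]   [-c ]
  [ A    0  ] [ lambda ] = [ b ]

Solving the linear system:
  x*      = (-0.6545, 0.0364)
  lambda* = (-0.0909)
  f(x*)   = -1.7818

x* = (-0.6545, 0.0364), lambda* = (-0.0909)


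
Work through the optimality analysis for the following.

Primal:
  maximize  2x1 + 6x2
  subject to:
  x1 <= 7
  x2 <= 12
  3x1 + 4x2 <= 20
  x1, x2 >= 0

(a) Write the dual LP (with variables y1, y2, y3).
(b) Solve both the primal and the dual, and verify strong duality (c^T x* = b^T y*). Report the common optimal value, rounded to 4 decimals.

The standard primal-dual pair for 'max c^T x s.t. A x <= b, x >= 0' is:
  Dual:  min b^T y  s.t.  A^T y >= c,  y >= 0.

So the dual LP is:
  minimize  7y1 + 12y2 + 20y3
  subject to:
    y1 + 3y3 >= 2
    y2 + 4y3 >= 6
    y1, y2, y3 >= 0

Solving the primal: x* = (0, 5).
  primal value c^T x* = 30.
Solving the dual: y* = (0, 0, 1.5).
  dual value b^T y* = 30.
Strong duality: c^T x* = b^T y*. Confirmed.

30


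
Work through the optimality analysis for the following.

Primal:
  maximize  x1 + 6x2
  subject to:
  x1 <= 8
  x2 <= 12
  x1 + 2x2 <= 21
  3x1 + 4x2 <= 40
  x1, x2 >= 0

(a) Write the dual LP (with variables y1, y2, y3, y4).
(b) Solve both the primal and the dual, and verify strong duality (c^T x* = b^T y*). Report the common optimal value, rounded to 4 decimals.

The standard primal-dual pair for 'max c^T x s.t. A x <= b, x >= 0' is:
  Dual:  min b^T y  s.t.  A^T y >= c,  y >= 0.

So the dual LP is:
  minimize  8y1 + 12y2 + 21y3 + 40y4
  subject to:
    y1 + y3 + 3y4 >= 1
    y2 + 2y3 + 4y4 >= 6
    y1, y2, y3, y4 >= 0

Solving the primal: x* = (0, 10).
  primal value c^T x* = 60.
Solving the dual: y* = (0, 0, 0, 1.5).
  dual value b^T y* = 60.
Strong duality: c^T x* = b^T y*. Confirmed.

60


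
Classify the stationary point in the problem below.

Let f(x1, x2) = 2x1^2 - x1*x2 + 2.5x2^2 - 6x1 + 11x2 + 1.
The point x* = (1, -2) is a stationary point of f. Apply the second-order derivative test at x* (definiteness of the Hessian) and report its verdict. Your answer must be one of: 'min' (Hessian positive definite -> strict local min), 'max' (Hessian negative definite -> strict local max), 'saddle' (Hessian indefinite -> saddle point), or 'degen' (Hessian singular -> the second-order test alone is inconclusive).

Compute the Hessian H = grad^2 f:
  H = [[4, -1], [-1, 5]]
Verify stationarity: grad f(x*) = H x* + g = (0, 0).
Eigenvalues of H: 3.382, 5.618.
Both eigenvalues > 0, so H is positive definite -> x* is a strict local min.

min


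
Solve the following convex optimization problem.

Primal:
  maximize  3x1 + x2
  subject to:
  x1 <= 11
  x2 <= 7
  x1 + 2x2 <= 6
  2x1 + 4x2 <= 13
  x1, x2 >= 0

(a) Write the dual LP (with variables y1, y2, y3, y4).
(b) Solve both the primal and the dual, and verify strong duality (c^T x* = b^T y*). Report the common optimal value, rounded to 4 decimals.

The standard primal-dual pair for 'max c^T x s.t. A x <= b, x >= 0' is:
  Dual:  min b^T y  s.t.  A^T y >= c,  y >= 0.

So the dual LP is:
  minimize  11y1 + 7y2 + 6y3 + 13y4
  subject to:
    y1 + y3 + 2y4 >= 3
    y2 + 2y3 + 4y4 >= 1
    y1, y2, y3, y4 >= 0

Solving the primal: x* = (6, 0).
  primal value c^T x* = 18.
Solving the dual: y* = (0, 0, 3, 0).
  dual value b^T y* = 18.
Strong duality: c^T x* = b^T y*. Confirmed.

18


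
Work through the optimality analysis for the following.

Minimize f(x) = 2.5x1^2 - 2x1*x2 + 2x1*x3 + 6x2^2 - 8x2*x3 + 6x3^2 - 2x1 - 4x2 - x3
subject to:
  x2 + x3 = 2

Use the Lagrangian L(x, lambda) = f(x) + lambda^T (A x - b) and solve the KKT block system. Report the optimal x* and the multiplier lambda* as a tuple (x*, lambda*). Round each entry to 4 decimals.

Form the Lagrangian:
  L(x, lambda) = (1/2) x^T Q x + c^T x + lambda^T (A x - b)
Stationarity (grad_x L = 0): Q x + c + A^T lambda = 0.
Primal feasibility: A x = b.

This gives the KKT block system:
  [ Q   A^T ] [ x     ]   [-c ]
  [ A    0  ] [ lambda ] = [ b ]

Solving the linear system:
  x*      = (0.5, 1.125, 0.875)
  lambda* = (-1.5)
  f(x*)   = -1.6875

x* = (0.5, 1.125, 0.875), lambda* = (-1.5)


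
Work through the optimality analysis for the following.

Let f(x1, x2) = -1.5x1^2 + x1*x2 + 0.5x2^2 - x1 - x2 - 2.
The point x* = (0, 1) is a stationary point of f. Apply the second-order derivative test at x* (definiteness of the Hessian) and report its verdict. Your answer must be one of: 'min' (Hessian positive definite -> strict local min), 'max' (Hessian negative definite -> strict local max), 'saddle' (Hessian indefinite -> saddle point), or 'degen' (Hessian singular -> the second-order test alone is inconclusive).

Compute the Hessian H = grad^2 f:
  H = [[-3, 1], [1, 1]]
Verify stationarity: grad f(x*) = H x* + g = (0, 0).
Eigenvalues of H: -3.2361, 1.2361.
Eigenvalues have mixed signs, so H is indefinite -> x* is a saddle point.

saddle


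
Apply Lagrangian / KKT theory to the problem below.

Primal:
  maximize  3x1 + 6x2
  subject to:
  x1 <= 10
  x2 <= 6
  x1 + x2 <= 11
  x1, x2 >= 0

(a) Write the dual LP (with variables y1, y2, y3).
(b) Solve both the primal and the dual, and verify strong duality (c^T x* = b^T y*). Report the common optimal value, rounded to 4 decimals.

The standard primal-dual pair for 'max c^T x s.t. A x <= b, x >= 0' is:
  Dual:  min b^T y  s.t.  A^T y >= c,  y >= 0.

So the dual LP is:
  minimize  10y1 + 6y2 + 11y3
  subject to:
    y1 + y3 >= 3
    y2 + y3 >= 6
    y1, y2, y3 >= 0

Solving the primal: x* = (5, 6).
  primal value c^T x* = 51.
Solving the dual: y* = (0, 3, 3).
  dual value b^T y* = 51.
Strong duality: c^T x* = b^T y*. Confirmed.

51


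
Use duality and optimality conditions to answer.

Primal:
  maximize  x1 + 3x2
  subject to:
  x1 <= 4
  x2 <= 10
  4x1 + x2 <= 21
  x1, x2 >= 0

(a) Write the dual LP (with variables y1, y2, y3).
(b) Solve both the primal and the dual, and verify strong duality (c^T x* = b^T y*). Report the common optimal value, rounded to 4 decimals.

The standard primal-dual pair for 'max c^T x s.t. A x <= b, x >= 0' is:
  Dual:  min b^T y  s.t.  A^T y >= c,  y >= 0.

So the dual LP is:
  minimize  4y1 + 10y2 + 21y3
  subject to:
    y1 + 4y3 >= 1
    y2 + y3 >= 3
    y1, y2, y3 >= 0

Solving the primal: x* = (2.75, 10).
  primal value c^T x* = 32.75.
Solving the dual: y* = (0, 2.75, 0.25).
  dual value b^T y* = 32.75.
Strong duality: c^T x* = b^T y*. Confirmed.

32.75


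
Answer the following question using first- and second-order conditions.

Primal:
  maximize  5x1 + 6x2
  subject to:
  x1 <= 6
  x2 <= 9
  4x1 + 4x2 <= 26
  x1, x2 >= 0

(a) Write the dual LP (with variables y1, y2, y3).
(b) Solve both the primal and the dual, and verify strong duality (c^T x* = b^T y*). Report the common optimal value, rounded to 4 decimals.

The standard primal-dual pair for 'max c^T x s.t. A x <= b, x >= 0' is:
  Dual:  min b^T y  s.t.  A^T y >= c,  y >= 0.

So the dual LP is:
  minimize  6y1 + 9y2 + 26y3
  subject to:
    y1 + 4y3 >= 5
    y2 + 4y3 >= 6
    y1, y2, y3 >= 0

Solving the primal: x* = (0, 6.5).
  primal value c^T x* = 39.
Solving the dual: y* = (0, 0, 1.5).
  dual value b^T y* = 39.
Strong duality: c^T x* = b^T y*. Confirmed.

39


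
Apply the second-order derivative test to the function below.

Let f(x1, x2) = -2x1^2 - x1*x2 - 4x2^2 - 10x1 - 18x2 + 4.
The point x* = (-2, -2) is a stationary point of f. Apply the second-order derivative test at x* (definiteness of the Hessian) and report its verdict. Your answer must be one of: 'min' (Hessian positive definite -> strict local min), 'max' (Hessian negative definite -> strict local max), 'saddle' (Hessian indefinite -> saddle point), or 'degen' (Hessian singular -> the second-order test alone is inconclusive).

Compute the Hessian H = grad^2 f:
  H = [[-4, -1], [-1, -8]]
Verify stationarity: grad f(x*) = H x* + g = (0, 0).
Eigenvalues of H: -8.2361, -3.7639.
Both eigenvalues < 0, so H is negative definite -> x* is a strict local max.

max


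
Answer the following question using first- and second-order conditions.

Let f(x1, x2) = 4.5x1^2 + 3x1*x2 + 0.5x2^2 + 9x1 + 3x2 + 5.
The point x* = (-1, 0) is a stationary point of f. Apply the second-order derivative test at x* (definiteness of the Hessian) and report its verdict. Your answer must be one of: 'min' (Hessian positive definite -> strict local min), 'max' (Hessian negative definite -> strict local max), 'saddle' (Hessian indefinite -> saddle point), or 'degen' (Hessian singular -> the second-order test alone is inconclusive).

Compute the Hessian H = grad^2 f:
  H = [[9, 3], [3, 1]]
Verify stationarity: grad f(x*) = H x* + g = (0, 0).
Eigenvalues of H: 0, 10.
H has a zero eigenvalue (singular; positive semidefinite but not definite), so H is neither positive definite, negative definite, nor indefinite. The second-order test alone is inconclusive -> degen.
(Indeed, f is constant along the null direction of H through x*, so x* is not a strict local extremum.)

degen


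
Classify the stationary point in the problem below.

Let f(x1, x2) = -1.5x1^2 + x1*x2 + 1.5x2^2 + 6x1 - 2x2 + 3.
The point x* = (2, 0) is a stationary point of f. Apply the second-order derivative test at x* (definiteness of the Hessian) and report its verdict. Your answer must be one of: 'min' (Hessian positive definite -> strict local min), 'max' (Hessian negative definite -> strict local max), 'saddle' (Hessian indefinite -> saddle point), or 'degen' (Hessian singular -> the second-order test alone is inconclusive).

Compute the Hessian H = grad^2 f:
  H = [[-3, 1], [1, 3]]
Verify stationarity: grad f(x*) = H x* + g = (0, 0).
Eigenvalues of H: -3.1623, 3.1623.
Eigenvalues have mixed signs, so H is indefinite -> x* is a saddle point.

saddle


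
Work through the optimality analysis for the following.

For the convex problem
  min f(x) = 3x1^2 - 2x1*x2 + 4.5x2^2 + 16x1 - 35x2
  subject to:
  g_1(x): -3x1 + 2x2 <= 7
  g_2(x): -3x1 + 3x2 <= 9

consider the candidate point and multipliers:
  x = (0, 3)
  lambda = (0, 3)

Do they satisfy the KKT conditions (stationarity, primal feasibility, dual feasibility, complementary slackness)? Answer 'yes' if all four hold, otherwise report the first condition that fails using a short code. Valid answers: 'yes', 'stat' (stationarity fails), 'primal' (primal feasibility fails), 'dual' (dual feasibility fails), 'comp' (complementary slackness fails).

Gradient of f: grad f(x) = Q x + c = (10, -8)
Constraint values g_i(x) = a_i^T x - b_i:
  g_1((0, 3)) = -1
  g_2((0, 3)) = 0
Stationarity residual: grad f(x) + sum_i lambda_i a_i = (1, 1)
  -> stationarity FAILS
Primal feasibility (all g_i <= 0): OK
Dual feasibility (all lambda_i >= 0): OK
Complementary slackness (lambda_i * g_i(x) = 0 for all i): OK

Verdict: the first failing condition is stationarity -> stat.

stat


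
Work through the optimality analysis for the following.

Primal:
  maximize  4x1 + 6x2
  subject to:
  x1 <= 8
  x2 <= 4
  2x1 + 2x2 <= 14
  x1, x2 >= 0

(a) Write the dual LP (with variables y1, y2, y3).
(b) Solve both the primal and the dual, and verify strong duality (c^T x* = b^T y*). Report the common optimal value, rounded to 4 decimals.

The standard primal-dual pair for 'max c^T x s.t. A x <= b, x >= 0' is:
  Dual:  min b^T y  s.t.  A^T y >= c,  y >= 0.

So the dual LP is:
  minimize  8y1 + 4y2 + 14y3
  subject to:
    y1 + 2y3 >= 4
    y2 + 2y3 >= 6
    y1, y2, y3 >= 0

Solving the primal: x* = (3, 4).
  primal value c^T x* = 36.
Solving the dual: y* = (0, 2, 2).
  dual value b^T y* = 36.
Strong duality: c^T x* = b^T y*. Confirmed.

36


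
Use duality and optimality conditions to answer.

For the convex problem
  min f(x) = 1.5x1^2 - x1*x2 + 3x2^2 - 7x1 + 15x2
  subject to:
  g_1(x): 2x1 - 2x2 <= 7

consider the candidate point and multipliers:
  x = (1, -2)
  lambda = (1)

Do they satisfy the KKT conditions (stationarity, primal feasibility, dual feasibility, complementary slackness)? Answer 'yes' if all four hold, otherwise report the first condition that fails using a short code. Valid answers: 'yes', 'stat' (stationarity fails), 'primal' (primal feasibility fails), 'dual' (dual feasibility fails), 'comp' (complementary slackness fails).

Gradient of f: grad f(x) = Q x + c = (-2, 2)
Constraint values g_i(x) = a_i^T x - b_i:
  g_1((1, -2)) = -1
Stationarity residual: grad f(x) + sum_i lambda_i a_i = (0, 0)
  -> stationarity OK
Primal feasibility (all g_i <= 0): OK
Dual feasibility (all lambda_i >= 0): OK
Complementary slackness (lambda_i * g_i(x) = 0 for all i): FAILS

Verdict: the first failing condition is complementary_slackness -> comp.

comp


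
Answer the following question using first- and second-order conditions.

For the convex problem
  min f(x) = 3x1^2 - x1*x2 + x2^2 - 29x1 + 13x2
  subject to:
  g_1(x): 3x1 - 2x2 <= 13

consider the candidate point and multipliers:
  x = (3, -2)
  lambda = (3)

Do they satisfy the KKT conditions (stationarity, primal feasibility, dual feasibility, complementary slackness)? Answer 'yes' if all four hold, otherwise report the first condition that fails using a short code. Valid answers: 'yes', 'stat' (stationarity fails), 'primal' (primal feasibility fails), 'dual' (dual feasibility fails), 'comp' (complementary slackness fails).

Gradient of f: grad f(x) = Q x + c = (-9, 6)
Constraint values g_i(x) = a_i^T x - b_i:
  g_1((3, -2)) = 0
Stationarity residual: grad f(x) + sum_i lambda_i a_i = (0, 0)
  -> stationarity OK
Primal feasibility (all g_i <= 0): OK
Dual feasibility (all lambda_i >= 0): OK
Complementary slackness (lambda_i * g_i(x) = 0 for all i): OK

Verdict: yes, KKT holds.

yes


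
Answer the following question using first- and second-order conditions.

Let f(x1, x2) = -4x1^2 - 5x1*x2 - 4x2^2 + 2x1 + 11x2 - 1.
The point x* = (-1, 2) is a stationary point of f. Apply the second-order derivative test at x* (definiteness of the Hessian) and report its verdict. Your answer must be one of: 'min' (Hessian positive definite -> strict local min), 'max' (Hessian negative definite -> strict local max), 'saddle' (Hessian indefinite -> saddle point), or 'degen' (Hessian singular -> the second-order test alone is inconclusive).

Compute the Hessian H = grad^2 f:
  H = [[-8, -5], [-5, -8]]
Verify stationarity: grad f(x*) = H x* + g = (0, 0).
Eigenvalues of H: -13, -3.
Both eigenvalues < 0, so H is negative definite -> x* is a strict local max.

max


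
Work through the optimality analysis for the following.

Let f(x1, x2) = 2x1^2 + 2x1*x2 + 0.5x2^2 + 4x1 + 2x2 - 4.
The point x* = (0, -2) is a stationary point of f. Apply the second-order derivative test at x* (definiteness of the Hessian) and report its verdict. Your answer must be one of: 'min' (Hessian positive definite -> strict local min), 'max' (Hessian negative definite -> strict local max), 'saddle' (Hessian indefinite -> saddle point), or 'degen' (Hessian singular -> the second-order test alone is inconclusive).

Compute the Hessian H = grad^2 f:
  H = [[4, 2], [2, 1]]
Verify stationarity: grad f(x*) = H x* + g = (0, 0).
Eigenvalues of H: 0, 5.
H has a zero eigenvalue (singular; positive semidefinite but not definite), so H is neither positive definite, negative definite, nor indefinite. The second-order test alone is inconclusive -> degen.
(Indeed, f is constant along the null direction of H through x*, so x* is not a strict local extremum.)

degen


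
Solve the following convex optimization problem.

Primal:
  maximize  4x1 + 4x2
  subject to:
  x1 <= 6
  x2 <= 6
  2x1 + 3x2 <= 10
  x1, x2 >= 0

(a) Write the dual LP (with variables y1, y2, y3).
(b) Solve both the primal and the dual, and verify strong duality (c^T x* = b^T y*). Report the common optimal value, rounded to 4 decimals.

The standard primal-dual pair for 'max c^T x s.t. A x <= b, x >= 0' is:
  Dual:  min b^T y  s.t.  A^T y >= c,  y >= 0.

So the dual LP is:
  minimize  6y1 + 6y2 + 10y3
  subject to:
    y1 + 2y3 >= 4
    y2 + 3y3 >= 4
    y1, y2, y3 >= 0

Solving the primal: x* = (5, 0).
  primal value c^T x* = 20.
Solving the dual: y* = (0, 0, 2).
  dual value b^T y* = 20.
Strong duality: c^T x* = b^T y*. Confirmed.

20


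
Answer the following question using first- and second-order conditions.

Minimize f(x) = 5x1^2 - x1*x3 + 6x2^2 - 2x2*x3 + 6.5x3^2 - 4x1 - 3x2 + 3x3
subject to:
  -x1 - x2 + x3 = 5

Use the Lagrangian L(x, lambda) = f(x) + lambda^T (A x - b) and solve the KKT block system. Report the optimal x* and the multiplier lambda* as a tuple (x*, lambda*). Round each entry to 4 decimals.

Form the Lagrangian:
  L(x, lambda) = (1/2) x^T Q x + c^T x + lambda^T (A x - b)
Stationarity (grad_x L = 0): Q x + c + A^T lambda = 0.
Primal feasibility: A x = b.

This gives the KKT block system:
  [ Q   A^T ] [ x     ]   [-c ]
  [ A    0  ] [ lambda ] = [ b ]

Solving the linear system:
  x*      = (-2.0205, -1.6569, 1.3226)
  lambda* = (-25.5279)
  f(x*)   = 72.3299

x* = (-2.0205, -1.6569, 1.3226), lambda* = (-25.5279)


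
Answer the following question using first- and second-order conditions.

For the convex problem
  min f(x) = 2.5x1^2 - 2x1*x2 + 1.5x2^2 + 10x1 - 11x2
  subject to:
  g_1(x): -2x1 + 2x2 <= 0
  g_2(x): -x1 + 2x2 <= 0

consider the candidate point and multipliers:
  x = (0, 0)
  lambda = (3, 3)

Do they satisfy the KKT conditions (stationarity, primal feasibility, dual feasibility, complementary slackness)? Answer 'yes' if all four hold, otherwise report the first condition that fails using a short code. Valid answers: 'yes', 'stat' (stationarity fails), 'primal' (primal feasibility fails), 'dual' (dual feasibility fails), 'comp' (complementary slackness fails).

Gradient of f: grad f(x) = Q x + c = (10, -11)
Constraint values g_i(x) = a_i^T x - b_i:
  g_1((0, 0)) = 0
  g_2((0, 0)) = 0
Stationarity residual: grad f(x) + sum_i lambda_i a_i = (1, 1)
  -> stationarity FAILS
Primal feasibility (all g_i <= 0): OK
Dual feasibility (all lambda_i >= 0): OK
Complementary slackness (lambda_i * g_i(x) = 0 for all i): OK

Verdict: the first failing condition is stationarity -> stat.

stat


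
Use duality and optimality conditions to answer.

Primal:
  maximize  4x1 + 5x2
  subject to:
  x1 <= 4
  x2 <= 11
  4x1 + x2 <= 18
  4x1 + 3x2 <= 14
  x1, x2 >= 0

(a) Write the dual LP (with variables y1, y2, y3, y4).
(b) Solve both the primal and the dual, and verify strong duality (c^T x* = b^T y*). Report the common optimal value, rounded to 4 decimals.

The standard primal-dual pair for 'max c^T x s.t. A x <= b, x >= 0' is:
  Dual:  min b^T y  s.t.  A^T y >= c,  y >= 0.

So the dual LP is:
  minimize  4y1 + 11y2 + 18y3 + 14y4
  subject to:
    y1 + 4y3 + 4y4 >= 4
    y2 + y3 + 3y4 >= 5
    y1, y2, y3, y4 >= 0

Solving the primal: x* = (0, 4.6667).
  primal value c^T x* = 23.3333.
Solving the dual: y* = (0, 0, 0, 1.6667).
  dual value b^T y* = 23.3333.
Strong duality: c^T x* = b^T y*. Confirmed.

23.3333


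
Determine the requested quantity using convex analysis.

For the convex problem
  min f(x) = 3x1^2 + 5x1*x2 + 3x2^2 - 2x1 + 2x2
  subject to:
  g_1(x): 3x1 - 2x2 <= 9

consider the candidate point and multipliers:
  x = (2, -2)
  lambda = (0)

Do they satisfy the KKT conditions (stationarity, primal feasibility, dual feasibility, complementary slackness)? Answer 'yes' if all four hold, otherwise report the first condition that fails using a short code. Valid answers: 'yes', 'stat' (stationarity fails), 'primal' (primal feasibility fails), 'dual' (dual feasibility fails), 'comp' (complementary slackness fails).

Gradient of f: grad f(x) = Q x + c = (0, 0)
Constraint values g_i(x) = a_i^T x - b_i:
  g_1((2, -2)) = 1
Stationarity residual: grad f(x) + sum_i lambda_i a_i = (0, 0)
  -> stationarity OK
Primal feasibility (all g_i <= 0): FAILS
Dual feasibility (all lambda_i >= 0): OK
Complementary slackness (lambda_i * g_i(x) = 0 for all i): OK

Verdict: the first failing condition is primal_feasibility -> primal.

primal


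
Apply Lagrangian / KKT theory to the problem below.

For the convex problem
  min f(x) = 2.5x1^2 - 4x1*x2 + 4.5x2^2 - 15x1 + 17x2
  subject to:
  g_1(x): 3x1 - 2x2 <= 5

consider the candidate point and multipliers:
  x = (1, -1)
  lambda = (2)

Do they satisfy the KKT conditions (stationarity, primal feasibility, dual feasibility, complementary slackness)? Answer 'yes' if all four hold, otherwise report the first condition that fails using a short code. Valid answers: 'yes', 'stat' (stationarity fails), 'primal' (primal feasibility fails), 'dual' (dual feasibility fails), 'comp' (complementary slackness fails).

Gradient of f: grad f(x) = Q x + c = (-6, 4)
Constraint values g_i(x) = a_i^T x - b_i:
  g_1((1, -1)) = 0
Stationarity residual: grad f(x) + sum_i lambda_i a_i = (0, 0)
  -> stationarity OK
Primal feasibility (all g_i <= 0): OK
Dual feasibility (all lambda_i >= 0): OK
Complementary slackness (lambda_i * g_i(x) = 0 for all i): OK

Verdict: yes, KKT holds.

yes


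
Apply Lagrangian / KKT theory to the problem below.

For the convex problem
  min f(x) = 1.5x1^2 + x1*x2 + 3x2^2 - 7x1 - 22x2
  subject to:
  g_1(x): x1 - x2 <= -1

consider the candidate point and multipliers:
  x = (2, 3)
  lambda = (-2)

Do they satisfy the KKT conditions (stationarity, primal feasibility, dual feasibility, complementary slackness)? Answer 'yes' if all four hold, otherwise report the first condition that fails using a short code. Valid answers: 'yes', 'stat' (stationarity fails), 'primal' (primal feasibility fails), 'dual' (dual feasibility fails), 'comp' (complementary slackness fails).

Gradient of f: grad f(x) = Q x + c = (2, -2)
Constraint values g_i(x) = a_i^T x - b_i:
  g_1((2, 3)) = 0
Stationarity residual: grad f(x) + sum_i lambda_i a_i = (0, 0)
  -> stationarity OK
Primal feasibility (all g_i <= 0): OK
Dual feasibility (all lambda_i >= 0): FAILS
Complementary slackness (lambda_i * g_i(x) = 0 for all i): OK

Verdict: the first failing condition is dual_feasibility -> dual.

dual


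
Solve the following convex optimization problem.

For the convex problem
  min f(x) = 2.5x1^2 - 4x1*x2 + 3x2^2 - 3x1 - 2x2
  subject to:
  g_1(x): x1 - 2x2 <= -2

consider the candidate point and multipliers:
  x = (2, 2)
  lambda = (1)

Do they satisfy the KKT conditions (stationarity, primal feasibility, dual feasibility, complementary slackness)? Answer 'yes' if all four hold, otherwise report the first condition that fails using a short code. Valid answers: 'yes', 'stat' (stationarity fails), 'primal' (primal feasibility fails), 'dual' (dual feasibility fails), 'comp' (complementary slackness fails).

Gradient of f: grad f(x) = Q x + c = (-1, 2)
Constraint values g_i(x) = a_i^T x - b_i:
  g_1((2, 2)) = 0
Stationarity residual: grad f(x) + sum_i lambda_i a_i = (0, 0)
  -> stationarity OK
Primal feasibility (all g_i <= 0): OK
Dual feasibility (all lambda_i >= 0): OK
Complementary slackness (lambda_i * g_i(x) = 0 for all i): OK

Verdict: yes, KKT holds.

yes


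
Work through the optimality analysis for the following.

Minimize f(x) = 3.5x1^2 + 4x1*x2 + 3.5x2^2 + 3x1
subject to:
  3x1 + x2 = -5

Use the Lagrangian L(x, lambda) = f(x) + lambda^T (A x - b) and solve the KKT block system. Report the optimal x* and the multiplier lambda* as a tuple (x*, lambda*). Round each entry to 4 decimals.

Form the Lagrangian:
  L(x, lambda) = (1/2) x^T Q x + c^T x + lambda^T (A x - b)
Stationarity (grad_x L = 0): Q x + c + A^T lambda = 0.
Primal feasibility: A x = b.

This gives the KKT block system:
  [ Q   A^T ] [ x     ]   [-c ]
  [ A    0  ] [ lambda ] = [ b ]

Solving the linear system:
  x*      = (-1.913, 0.7391)
  lambda* = (2.4783)
  f(x*)   = 3.3261

x* = (-1.913, 0.7391), lambda* = (2.4783)


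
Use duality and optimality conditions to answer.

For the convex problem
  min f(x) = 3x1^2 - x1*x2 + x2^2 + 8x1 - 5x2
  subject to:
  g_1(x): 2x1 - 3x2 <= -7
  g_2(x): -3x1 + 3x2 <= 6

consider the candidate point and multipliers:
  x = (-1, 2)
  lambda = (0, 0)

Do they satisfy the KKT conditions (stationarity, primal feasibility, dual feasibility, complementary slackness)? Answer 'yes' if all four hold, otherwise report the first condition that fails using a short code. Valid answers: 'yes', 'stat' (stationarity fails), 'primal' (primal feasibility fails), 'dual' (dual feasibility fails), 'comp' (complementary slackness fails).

Gradient of f: grad f(x) = Q x + c = (0, 0)
Constraint values g_i(x) = a_i^T x - b_i:
  g_1((-1, 2)) = -1
  g_2((-1, 2)) = 3
Stationarity residual: grad f(x) + sum_i lambda_i a_i = (0, 0)
  -> stationarity OK
Primal feasibility (all g_i <= 0): FAILS
Dual feasibility (all lambda_i >= 0): OK
Complementary slackness (lambda_i * g_i(x) = 0 for all i): OK

Verdict: the first failing condition is primal_feasibility -> primal.

primal


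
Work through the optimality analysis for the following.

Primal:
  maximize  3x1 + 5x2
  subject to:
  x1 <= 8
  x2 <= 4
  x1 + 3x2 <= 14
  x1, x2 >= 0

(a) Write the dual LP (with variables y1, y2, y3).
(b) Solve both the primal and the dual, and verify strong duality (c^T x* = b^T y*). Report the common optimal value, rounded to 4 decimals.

The standard primal-dual pair for 'max c^T x s.t. A x <= b, x >= 0' is:
  Dual:  min b^T y  s.t.  A^T y >= c,  y >= 0.

So the dual LP is:
  minimize  8y1 + 4y2 + 14y3
  subject to:
    y1 + y3 >= 3
    y2 + 3y3 >= 5
    y1, y2, y3 >= 0

Solving the primal: x* = (8, 2).
  primal value c^T x* = 34.
Solving the dual: y* = (1.3333, 0, 1.6667).
  dual value b^T y* = 34.
Strong duality: c^T x* = b^T y*. Confirmed.

34


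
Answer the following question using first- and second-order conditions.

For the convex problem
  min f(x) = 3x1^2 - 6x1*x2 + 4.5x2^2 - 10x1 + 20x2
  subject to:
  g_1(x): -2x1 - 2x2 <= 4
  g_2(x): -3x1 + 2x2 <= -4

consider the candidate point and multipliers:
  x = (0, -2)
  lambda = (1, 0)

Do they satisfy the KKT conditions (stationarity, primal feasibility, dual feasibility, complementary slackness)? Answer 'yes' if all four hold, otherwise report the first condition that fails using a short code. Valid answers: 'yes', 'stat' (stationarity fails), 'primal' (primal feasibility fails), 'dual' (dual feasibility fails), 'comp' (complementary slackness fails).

Gradient of f: grad f(x) = Q x + c = (2, 2)
Constraint values g_i(x) = a_i^T x - b_i:
  g_1((0, -2)) = 0
  g_2((0, -2)) = 0
Stationarity residual: grad f(x) + sum_i lambda_i a_i = (0, 0)
  -> stationarity OK
Primal feasibility (all g_i <= 0): OK
Dual feasibility (all lambda_i >= 0): OK
Complementary slackness (lambda_i * g_i(x) = 0 for all i): OK

Verdict: yes, KKT holds.

yes


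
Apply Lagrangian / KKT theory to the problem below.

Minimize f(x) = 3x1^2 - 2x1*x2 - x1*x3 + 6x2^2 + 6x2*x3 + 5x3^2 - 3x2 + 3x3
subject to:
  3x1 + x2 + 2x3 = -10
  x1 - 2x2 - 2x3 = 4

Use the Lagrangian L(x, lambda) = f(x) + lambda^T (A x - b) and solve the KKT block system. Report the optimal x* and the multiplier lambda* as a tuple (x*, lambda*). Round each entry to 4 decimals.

Form the Lagrangian:
  L(x, lambda) = (1/2) x^T Q x + c^T x + lambda^T (A x - b)
Stationarity (grad_x L = 0): Q x + c + A^T lambda = 0.
Primal feasibility: A x = b.

This gives the KKT block system:
  [ Q   A^T ] [ x     ]   [-c ]
  [ A    0  ] [ lambda ] = [ b ]

Solving the linear system:
  x*      = (-1.5575, -0.23, -2.5488)
  lambda* = (4.3728, -6.7822)
  f(x*)   = 31.9503

x* = (-1.5575, -0.23, -2.5488), lambda* = (4.3728, -6.7822)


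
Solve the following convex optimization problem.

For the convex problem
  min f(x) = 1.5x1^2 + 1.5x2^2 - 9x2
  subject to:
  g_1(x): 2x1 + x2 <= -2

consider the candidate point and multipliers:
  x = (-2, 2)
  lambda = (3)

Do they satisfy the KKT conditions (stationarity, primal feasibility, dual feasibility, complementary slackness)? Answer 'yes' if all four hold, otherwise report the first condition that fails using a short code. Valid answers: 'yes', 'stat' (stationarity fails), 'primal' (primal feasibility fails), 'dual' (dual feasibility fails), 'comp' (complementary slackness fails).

Gradient of f: grad f(x) = Q x + c = (-6, -3)
Constraint values g_i(x) = a_i^T x - b_i:
  g_1((-2, 2)) = 0
Stationarity residual: grad f(x) + sum_i lambda_i a_i = (0, 0)
  -> stationarity OK
Primal feasibility (all g_i <= 0): OK
Dual feasibility (all lambda_i >= 0): OK
Complementary slackness (lambda_i * g_i(x) = 0 for all i): OK

Verdict: yes, KKT holds.

yes


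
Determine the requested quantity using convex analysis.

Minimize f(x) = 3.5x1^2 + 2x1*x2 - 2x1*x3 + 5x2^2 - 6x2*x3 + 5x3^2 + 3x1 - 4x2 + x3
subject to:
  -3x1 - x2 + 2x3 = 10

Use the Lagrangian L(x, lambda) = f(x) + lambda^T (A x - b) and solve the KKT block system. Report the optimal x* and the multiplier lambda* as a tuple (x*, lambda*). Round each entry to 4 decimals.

Form the Lagrangian:
  L(x, lambda) = (1/2) x^T Q x + c^T x + lambda^T (A x - b)
Stationarity (grad_x L = 0): Q x + c + A^T lambda = 0.
Primal feasibility: A x = b.

This gives the KKT block system:
  [ Q   A^T ] [ x     ]   [-c ]
  [ A    0  ] [ lambda ] = [ b ]

Solving the linear system:
  x*      = (-2.9344, 1.082, 1.1393)
  lambda* = (-5.8852)
  f(x*)   = 23.4303

x* = (-2.9344, 1.082, 1.1393), lambda* = (-5.8852)


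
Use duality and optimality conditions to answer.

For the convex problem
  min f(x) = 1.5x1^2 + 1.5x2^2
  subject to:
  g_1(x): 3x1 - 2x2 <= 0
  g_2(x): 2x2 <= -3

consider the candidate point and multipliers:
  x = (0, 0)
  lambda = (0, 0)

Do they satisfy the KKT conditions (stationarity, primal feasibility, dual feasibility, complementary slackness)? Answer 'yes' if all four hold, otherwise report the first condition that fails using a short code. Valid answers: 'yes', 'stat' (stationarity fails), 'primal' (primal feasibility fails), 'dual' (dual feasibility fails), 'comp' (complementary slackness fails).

Gradient of f: grad f(x) = Q x + c = (0, 0)
Constraint values g_i(x) = a_i^T x - b_i:
  g_1((0, 0)) = 0
  g_2((0, 0)) = 3
Stationarity residual: grad f(x) + sum_i lambda_i a_i = (0, 0)
  -> stationarity OK
Primal feasibility (all g_i <= 0): FAILS
Dual feasibility (all lambda_i >= 0): OK
Complementary slackness (lambda_i * g_i(x) = 0 for all i): OK

Verdict: the first failing condition is primal_feasibility -> primal.

primal


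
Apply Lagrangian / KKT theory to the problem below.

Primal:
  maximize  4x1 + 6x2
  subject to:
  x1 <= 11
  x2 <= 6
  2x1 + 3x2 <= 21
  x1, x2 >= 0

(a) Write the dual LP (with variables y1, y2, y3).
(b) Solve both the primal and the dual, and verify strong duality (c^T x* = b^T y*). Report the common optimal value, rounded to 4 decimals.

The standard primal-dual pair for 'max c^T x s.t. A x <= b, x >= 0' is:
  Dual:  min b^T y  s.t.  A^T y >= c,  y >= 0.

So the dual LP is:
  minimize  11y1 + 6y2 + 21y3
  subject to:
    y1 + 2y3 >= 4
    y2 + 3y3 >= 6
    y1, y2, y3 >= 0

Solving the primal: x* = (10.5, 0).
  primal value c^T x* = 42.
Solving the dual: y* = (0, 0, 2).
  dual value b^T y* = 42.
Strong duality: c^T x* = b^T y*. Confirmed.

42


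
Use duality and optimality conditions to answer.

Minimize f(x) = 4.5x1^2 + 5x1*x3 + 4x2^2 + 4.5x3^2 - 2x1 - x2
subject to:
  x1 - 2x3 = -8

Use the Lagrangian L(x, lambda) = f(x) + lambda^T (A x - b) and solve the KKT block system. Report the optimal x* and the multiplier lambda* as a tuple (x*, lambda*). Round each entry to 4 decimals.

Form the Lagrangian:
  L(x, lambda) = (1/2) x^T Q x + c^T x + lambda^T (A x - b)
Stationarity (grad_x L = 0): Q x + c + A^T lambda = 0.
Primal feasibility: A x = b.

This gives the KKT block system:
  [ Q   A^T ] [ x     ]   [-c ]
  [ A    0  ] [ lambda ] = [ b ]

Solving the linear system:
  x*      = (-2.2154, 0.125, 2.8923)
  lambda* = (7.4769)
  f(x*)   = 32.0606

x* = (-2.2154, 0.125, 2.8923), lambda* = (7.4769)


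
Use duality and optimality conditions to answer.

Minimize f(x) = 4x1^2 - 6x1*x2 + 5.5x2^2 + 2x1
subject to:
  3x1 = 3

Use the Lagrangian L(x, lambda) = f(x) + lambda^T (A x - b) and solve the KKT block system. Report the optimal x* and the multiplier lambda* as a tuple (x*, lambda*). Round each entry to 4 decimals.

Form the Lagrangian:
  L(x, lambda) = (1/2) x^T Q x + c^T x + lambda^T (A x - b)
Stationarity (grad_x L = 0): Q x + c + A^T lambda = 0.
Primal feasibility: A x = b.

This gives the KKT block system:
  [ Q   A^T ] [ x     ]   [-c ]
  [ A    0  ] [ lambda ] = [ b ]

Solving the linear system:
  x*      = (1, 0.5455)
  lambda* = (-2.2424)
  f(x*)   = 4.3636

x* = (1, 0.5455), lambda* = (-2.2424)
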